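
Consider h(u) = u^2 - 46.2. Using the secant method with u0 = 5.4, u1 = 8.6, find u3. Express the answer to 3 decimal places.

6.776

h(5.4) = -17.04000, h(8.6) = 27.76000
u2 = 8.60000 − 27.76000·(8.60000 − 5.40000) / (27.76000 − (-17.04000)) = 8.60000 − (88.83200)/(44.80000) = 6.61714
h(6.61714) = -2.41342
u3 = 6.61714 − (-2.41342)·(6.61714 − 8.60000) / (-2.41342 − 27.76000) = 6.61714 − (4.78547)/(-30.17342) = 6.77574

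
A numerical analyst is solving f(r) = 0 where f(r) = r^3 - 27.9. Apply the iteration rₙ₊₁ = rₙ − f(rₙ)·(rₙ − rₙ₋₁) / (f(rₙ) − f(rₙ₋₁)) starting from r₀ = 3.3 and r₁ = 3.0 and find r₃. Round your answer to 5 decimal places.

3.03300

f(3.3) = 8.0370000, f(3.0) = -0.9000000
r₂ = 3.0000000 − (-0.9000000)·(3.0000000 − 3.3000000) / (-0.9000000 − 8.0370000) = 3.0000000 − (0.2700000)/(-8.9370000) = 3.0302115
f(3.0302115) = -0.0760479
r₃ = 3.0302115 − (-0.0760479)·(3.0302115 − 3.0000000) / (-0.0760479 − (-0.9000000)) = 3.0302115 − (-0.0022975)/(0.8239521) = 3.0329999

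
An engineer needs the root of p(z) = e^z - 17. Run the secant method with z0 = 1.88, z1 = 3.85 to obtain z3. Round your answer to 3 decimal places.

p(1.88) = -10.44650, p(3.85) = 29.99306
z2 = 3.85000 − 29.99306·(3.85000 − 1.88000) / (29.99306 − (-10.44650)) = 3.85000 − (59.08633)/(40.43956) = 2.38890
p(2.38890) = -6.09853
z3 = 2.38890 − (-6.09853)·(2.38890 − 3.85000) / (-6.09853 − 29.99306) = 2.38890 − (8.91058)/(-36.09159) = 2.63579

2.636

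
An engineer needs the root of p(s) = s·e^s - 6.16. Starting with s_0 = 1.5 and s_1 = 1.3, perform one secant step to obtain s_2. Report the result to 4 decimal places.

1.4424

p(1.5) = 0.562534, p(1.3) = -1.389914
s_2 = 1.300000 − (-1.389914)·(1.300000 − 1.500000) / (-1.389914 − 0.562534) = 1.300000 − (0.277983)/(-1.952448) = 1.442377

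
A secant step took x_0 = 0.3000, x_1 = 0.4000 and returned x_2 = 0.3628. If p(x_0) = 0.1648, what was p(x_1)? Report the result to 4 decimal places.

-0.0976

The secant line through (0.3000, 0.1648) and (0.4000, p(x_1)) crosses zero at x_2 = 0.3628.
So (0.3000, 0.1648), (0.4000, p(x_1)), (0.3628, 0) are collinear:
p(x_1) = 0.1648 · (0.4000 − 0.3628) / (0.3000 − 0.3628) = 0.1648 · (0.037200)/(-0.062800) = -0.097620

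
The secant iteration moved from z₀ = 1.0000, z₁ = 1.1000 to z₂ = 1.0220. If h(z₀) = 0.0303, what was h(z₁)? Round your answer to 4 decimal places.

The secant line through (1.0000, 0.0303) and (1.1000, h(z₁)) crosses zero at z₂ = 1.0220.
So (1.0000, 0.0303), (1.1000, h(z₁)), (1.0220, 0) are collinear:
h(z₁) = 0.0303 · (1.1000 − 1.0220) / (1.0000 − 1.0220) = 0.0303 · (0.078000)/(-0.022000) = -0.107427

-0.1074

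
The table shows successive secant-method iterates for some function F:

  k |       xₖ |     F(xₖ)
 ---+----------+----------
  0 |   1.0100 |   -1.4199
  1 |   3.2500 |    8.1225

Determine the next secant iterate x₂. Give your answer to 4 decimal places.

x₂ = 3.2500 − 8.1225·(3.2500 − 1.0100) / (8.1225 − (-1.4199))
   = 3.2500 − (18.194400)/(9.542400) = 1.343310

1.3433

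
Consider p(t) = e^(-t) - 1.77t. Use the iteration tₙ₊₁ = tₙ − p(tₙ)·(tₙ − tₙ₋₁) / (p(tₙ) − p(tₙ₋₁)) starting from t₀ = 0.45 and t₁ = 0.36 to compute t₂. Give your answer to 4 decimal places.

p(0.45) = -0.158872, p(0.36) = 0.060476
t₂ = 0.360000 − 0.060476·(0.360000 − 0.450000) / (0.060476 − (-0.158872)) = 0.360000 − (-0.005443)/(0.219348) = 0.384814

0.3848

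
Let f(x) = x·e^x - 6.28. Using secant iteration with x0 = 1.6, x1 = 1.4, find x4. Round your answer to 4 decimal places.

1.4594

f(1.6) = 1.644852, f(1.4) = -0.602720
x2 = 1.400000 − (-0.602720)·(1.400000 − 1.600000) / (-0.602720 − 1.644852) = 1.400000 − (0.120544)/(-2.247572) = 1.453633
f(1.453633) = -0.060441
x3 = 1.453633 − (-0.060441)·(1.453633 − 1.400000) / (-0.060441 − (-0.602720)) = 1.453633 − (-0.003242)/(0.542279) = 1.459611
f(1.459611) = 0.002580
x4 = 1.459611 − 0.002580·(1.459611 − 1.453633) / (0.002580 − (-0.060441)) = 1.459611 − (0.000015)/(0.063021) = 1.459366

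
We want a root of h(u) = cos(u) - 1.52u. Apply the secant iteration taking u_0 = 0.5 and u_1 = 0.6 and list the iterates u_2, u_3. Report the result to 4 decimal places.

0.5576, 0.5581

h(0.5) = 0.117583, h(0.6) = -0.086664
u_2 = 0.600000 − (-0.086664)·(0.600000 − 0.500000) / (-0.086664 − 0.117583) = 0.600000 − (-0.008666)/(-0.204247) = 0.557569
h(0.557569) = 0.001039
u_3 = 0.557569 − 0.001039·(0.557569 − 0.600000) / (0.001039 − (-0.086664)) = 0.557569 − (-0.000044)/(0.087704) = 0.558072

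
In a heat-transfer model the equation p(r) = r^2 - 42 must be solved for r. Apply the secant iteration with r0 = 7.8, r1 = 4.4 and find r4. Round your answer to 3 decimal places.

6.480

p(7.8) = 18.84000, p(4.4) = -22.64000
r2 = 4.40000 − (-22.64000)·(4.40000 − 7.80000) / (-22.64000 − 18.84000) = 4.40000 − (76.97600)/(-41.48000) = 6.25574
p(6.25574) = -2.86575
r3 = 6.25574 − (-2.86575)·(6.25574 − 4.40000) / (-2.86575 − (-22.64000)) = 6.25574 − (-5.31807)/(19.77425) = 6.52468
p(6.52468) = 0.57141
r4 = 6.52468 − 0.57141·(6.52468 − 6.25574) / (0.57141 − (-2.86575)) = 6.52468 − (0.15367)/(3.43715) = 6.47997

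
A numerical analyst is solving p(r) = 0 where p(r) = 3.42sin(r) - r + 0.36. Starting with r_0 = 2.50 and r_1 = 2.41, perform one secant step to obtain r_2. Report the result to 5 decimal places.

2.47442

p(2.50) = -0.0932253, p(2.41) = 0.2347501
r_2 = 2.4100000 − 0.2347501·(2.4100000 − 2.5000000) / (0.2347501 − (-0.0932253)) = 2.4100000 − (-0.0211275)/(0.3279754) = 2.4744180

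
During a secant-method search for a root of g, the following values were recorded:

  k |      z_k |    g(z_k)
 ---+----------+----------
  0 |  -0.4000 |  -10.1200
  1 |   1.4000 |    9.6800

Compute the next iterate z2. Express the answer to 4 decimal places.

0.5200

z2 = 1.4000 − 9.6800·(1.4000 − (-0.4000)) / (9.6800 − (-10.1200))
   = 1.4000 − (17.424000)/(19.800000) = 0.520000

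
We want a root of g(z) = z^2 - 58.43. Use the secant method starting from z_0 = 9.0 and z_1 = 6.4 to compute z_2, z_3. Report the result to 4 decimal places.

g(9.0) = 22.570000, g(6.4) = -17.470000
z_2 = 6.400000 − (-17.470000)·(6.400000 − 9.000000) / (-17.470000 − 22.570000) = 6.400000 − (45.422000)/(-40.040000) = 7.534416
g(7.534416) = -1.662582
z_3 = 7.534416 − (-1.662582)·(7.534416 − 6.400000) / (-1.662582 − (-17.470000)) = 7.534416 − (-1.886059)/(15.807418) = 7.653730

7.5344, 7.6537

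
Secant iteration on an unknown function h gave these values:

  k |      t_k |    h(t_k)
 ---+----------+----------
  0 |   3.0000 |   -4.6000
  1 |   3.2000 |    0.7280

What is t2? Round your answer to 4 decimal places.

3.1727

t2 = 3.2000 − 0.7280·(3.2000 − 3.0000) / (0.7280 − (-4.6000))
   = 3.2000 − (0.145600)/(5.328000) = 3.172673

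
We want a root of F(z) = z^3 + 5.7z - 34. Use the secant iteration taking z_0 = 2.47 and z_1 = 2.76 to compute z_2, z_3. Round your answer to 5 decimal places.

2.65493, 2.66046

F(2.47) = -4.8517770, F(2.76) = 2.7565760
z_2 = 2.7600000 − 2.7565760·(2.7600000 − 2.4700000) / (2.7565760 − (-4.8517770)) = 2.7600000 − (0.7994070)/(7.6083530) = 2.6549303
F(2.6549303) = -0.1532087
z_3 = 2.6549303 − (-0.1532087)·(2.6549303 − 2.7600000) / (-0.1532087 − 2.7565760) = 2.6549303 − (0.0160976)/(-2.9097847) = 2.6604626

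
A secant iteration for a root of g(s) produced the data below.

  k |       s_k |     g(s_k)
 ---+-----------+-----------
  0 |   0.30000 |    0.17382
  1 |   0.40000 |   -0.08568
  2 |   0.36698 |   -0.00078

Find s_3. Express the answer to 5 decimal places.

s_3 = 0.36698 − (-0.00078)·(0.36698 − 0.40000) / (-0.00078 − (-0.08568))
   = 0.36698 − (0.0000258)/(0.0849000) = 0.3666766

0.36668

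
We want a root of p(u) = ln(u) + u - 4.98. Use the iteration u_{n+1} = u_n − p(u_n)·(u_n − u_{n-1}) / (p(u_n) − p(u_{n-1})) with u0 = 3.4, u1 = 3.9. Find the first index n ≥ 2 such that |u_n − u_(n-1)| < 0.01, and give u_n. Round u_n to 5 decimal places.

p(3.4) = -0.3562246, p(3.9) = 0.2809766
u2 = 3.9000000 − 0.2809766·(0.5000000)/(0.6372011) = 3.6795229;  |Δ| = 0.2204771
p(3.6795229) = 0.0023060
u3 = 3.6795229 − 0.0023060·(-0.2204771)/(-0.2786706) = 3.6776985;  |Δ| = 0.0018244
|u3 − u2| = 0.0018244 < 0.01

n = 3, u_n = 3.67770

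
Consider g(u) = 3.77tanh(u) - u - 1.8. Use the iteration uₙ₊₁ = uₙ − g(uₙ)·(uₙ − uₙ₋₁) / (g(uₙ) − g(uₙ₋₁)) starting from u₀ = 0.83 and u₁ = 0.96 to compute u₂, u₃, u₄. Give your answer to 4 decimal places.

0.9060, 0.8988, 0.8995

g(0.83) = -0.064605, g(0.96) = 0.045924
u₂ = 0.960000 − 0.045924·(0.960000 − 0.830000) / (0.045924 − (-0.064605)) = 0.960000 − (0.005970)/(0.110529) = 0.905986
g(0.905986) = 0.005399
u₃ = 0.905986 − 0.005399·(0.905986 − 0.960000) / (0.005399 − 0.045924) = 0.905986 − (-0.000292)/(-0.040525) = 0.898791
g(0.898791) = -0.000569
u₄ = 0.898791 − (-0.000569)·(0.898791 − 0.905986) / (-0.000569 − 0.005399) = 0.898791 − (0.000004)/(-0.005968) = 0.899477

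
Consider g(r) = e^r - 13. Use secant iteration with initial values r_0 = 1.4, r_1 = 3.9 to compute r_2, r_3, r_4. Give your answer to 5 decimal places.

g(1.4) = -8.9448000, g(3.9) = 36.4024491
r_2 = 3.9000000 − 36.4024491·(3.9000000 − 1.4000000) / (36.4024491 − (-8.9448000)) = 3.9000000 − (91.0061228)/(45.3472491) = 1.8931280
g(1.8931280) = -6.3598933
r_3 = 1.8931280 − (-6.3598933)·(1.8931280 − 3.9000000) / (-6.3598933 − 36.4024491) = 1.8931280 − (12.7634914)/(-42.7623424) = 2.1916031
g(2.1916031) = -4.0504516
r_4 = 2.1916031 − (-4.0504516)·(2.1916031 − 1.8931280) / (-4.0504516 − (-6.3598933)) = 2.1916031 − (-1.2089587)/(2.3094416) = 2.7150883

1.89313, 2.19160, 2.71509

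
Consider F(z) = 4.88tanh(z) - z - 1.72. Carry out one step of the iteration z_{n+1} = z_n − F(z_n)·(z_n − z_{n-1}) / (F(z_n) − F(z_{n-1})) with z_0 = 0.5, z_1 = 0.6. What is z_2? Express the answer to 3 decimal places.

0.487

F(0.5) = 0.03513, F(0.6) = 0.30080
z_2 = 0.60000 − 0.30080·(0.60000 − 0.50000) / (0.30080 − 0.03513) = 0.60000 − (0.03008)/(0.26567) = 0.48678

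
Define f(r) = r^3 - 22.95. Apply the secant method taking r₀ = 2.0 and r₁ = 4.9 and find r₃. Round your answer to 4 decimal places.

f(2.0) = -14.950000, f(4.9) = 94.699000
r₂ = 4.900000 − 94.699000·(4.900000 − 2.000000) / (94.699000 − (-14.950000)) = 4.900000 − (274.627100)/(109.649000) = 2.395398
f(2.395398) = -9.205369
r₃ = 2.395398 − (-9.205369)·(2.395398 − 4.900000) / (-9.205369 − 94.699000) = 2.395398 − (23.055786)/(-103.904369) = 2.617292

2.6173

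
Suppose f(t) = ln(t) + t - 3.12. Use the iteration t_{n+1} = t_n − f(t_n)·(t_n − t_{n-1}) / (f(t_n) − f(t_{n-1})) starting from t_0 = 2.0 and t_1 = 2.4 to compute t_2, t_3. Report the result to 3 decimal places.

f(2.0) = -0.42685, f(2.4) = 0.15547
t_2 = 2.40000 − 0.15547·(2.40000 − 2.00000) / (0.15547 − (-0.42685)) = 2.40000 − (0.06219)/(0.58232) = 2.29321
f(2.29321) = 0.00316
t_3 = 2.29321 − 0.00316·(2.29321 − 2.40000) / (0.00316 − 0.15547) = 2.29321 − (-0.00034)/(-0.15231) = 2.29099

2.293, 2.291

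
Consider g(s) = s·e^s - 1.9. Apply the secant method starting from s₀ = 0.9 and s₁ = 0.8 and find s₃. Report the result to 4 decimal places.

0.8292

g(0.9) = 0.313643, g(0.8) = -0.119567
s₂ = 0.800000 − (-0.119567)·(0.800000 − 0.900000) / (-0.119567 − 0.313643) = 0.800000 − (0.011957)/(-0.433210) = 0.827600
g(0.827600) = -0.006598
s₃ = 0.827600 − (-0.006598)·(0.827600 − 0.800000) / (-0.006598 − (-0.119567)) = 0.827600 − (-0.000182)/(0.112969) = 0.829212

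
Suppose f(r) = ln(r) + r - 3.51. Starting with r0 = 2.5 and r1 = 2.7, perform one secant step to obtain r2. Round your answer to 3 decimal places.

2.568

f(2.5) = -0.09371, f(2.7) = 0.18325
r2 = 2.70000 − 0.18325·(2.70000 − 2.50000) / (0.18325 − (-0.09371)) = 2.70000 − (0.03665)/(0.27696) = 2.56767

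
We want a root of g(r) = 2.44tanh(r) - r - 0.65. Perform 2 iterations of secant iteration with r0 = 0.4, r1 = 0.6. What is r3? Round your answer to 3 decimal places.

0.524

g(0.4) = -0.12292, g(0.6) = 0.06040
r2 = 0.60000 − 0.06040·(0.60000 − 0.40000) / (0.06040 − (-0.12292)) = 0.60000 − (0.01208)/(0.18333) = 0.53411
g(0.53411) = 0.00787
r3 = 0.53411 − 0.00787·(0.53411 − 0.60000) / (0.00787 − 0.06040) = 0.53411 − (-0.00052)/(-0.05253) = 0.52424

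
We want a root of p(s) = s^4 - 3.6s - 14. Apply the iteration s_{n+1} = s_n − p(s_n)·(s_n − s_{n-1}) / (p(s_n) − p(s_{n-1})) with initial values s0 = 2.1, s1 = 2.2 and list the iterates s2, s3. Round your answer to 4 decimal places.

p(2.1) = -2.111900, p(2.2) = 1.505600
s2 = 2.200000 − 1.505600·(2.200000 − 2.100000) / (1.505600 − (-2.111900)) = 2.200000 − (0.150560)/(3.617500) = 2.158380
p(2.158380) = -0.067571
s3 = 2.158380 − (-0.067571)·(2.158380 − 2.200000) / (-0.067571 − 1.505600) = 2.158380 − (0.002812)/(-1.573171) = 2.160168

2.1584, 2.1602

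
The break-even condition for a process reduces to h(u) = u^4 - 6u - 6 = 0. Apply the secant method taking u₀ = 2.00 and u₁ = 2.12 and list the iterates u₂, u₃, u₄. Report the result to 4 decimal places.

2.0690, 2.0719, 2.0720

h(2.00) = -2.000000, h(2.12) = 1.479631
u₂ = 2.120000 − 1.479631·(2.120000 − 2.000000) / (1.479631 − (-2.000000)) = 2.120000 − (0.177556)/(3.479631) = 2.068973
h(2.068973) = -0.089885
u₃ = 2.068973 − (-0.089885)·(2.068973 − 2.120000) / (-0.089885 − 1.479631) = 2.068973 − (0.004587)/(-1.569516) = 2.071895
h(2.071895) = -0.003674
u₄ = 2.071895 − (-0.003674)·(2.071895 − 2.068973) / (-0.003674 − (-0.089885)) = 2.071895 − (-0.000011)/(0.086211) = 2.072020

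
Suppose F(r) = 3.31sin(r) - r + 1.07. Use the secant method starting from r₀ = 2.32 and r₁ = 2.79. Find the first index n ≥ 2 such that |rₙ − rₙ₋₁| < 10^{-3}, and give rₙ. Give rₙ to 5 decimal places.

F(2.32) = 1.1736861, F(2.79) = -0.5800576
r₂ = 2.7900000 − (-0.5800576)·(0.4700000)/(-1.7537437) = 2.6345457;  |Δ| = 0.1554543
F(2.6345457) = 0.0427834
r₃ = 2.6345457 − 0.0427834·(-0.1554543)/(0.6228410) = 2.6452239;  |Δ| = 0.0106783
F(2.6452239) = 0.0011160
r₄ = 2.6452239 − 0.0011160·(0.0106783)/(-0.0416674) = 2.6455099;  |Δ| = 0.0002860
|r₄ − r₃| = 0.0002860 < 10^{-3}

n = 4, rₙ = 2.64551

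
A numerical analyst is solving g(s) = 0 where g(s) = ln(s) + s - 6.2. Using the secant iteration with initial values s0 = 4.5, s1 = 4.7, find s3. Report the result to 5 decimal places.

4.66081

g(4.5) = -0.1959226, g(4.7) = 0.0475625
s2 = 4.7000000 − 0.0475625·(4.7000000 − 4.5000000) / (0.0475625 − (-0.1959226)) = 4.7000000 − (0.0095125)/(0.2434851) = 4.6609319
g(4.6609319) = 0.0001473
s3 = 4.6609319 − 0.0001473·(4.6609319 − 4.7000000) / (0.0001473 − 0.0475625) = 4.6609319 − (-0.0000058)/(-0.0474152) = 4.6608105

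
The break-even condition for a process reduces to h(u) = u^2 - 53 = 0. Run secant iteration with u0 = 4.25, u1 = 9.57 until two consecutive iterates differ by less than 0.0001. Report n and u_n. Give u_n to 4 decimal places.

n = 6, u_n = 7.2801

h(4.25) = -34.937500, h(9.57) = 38.584900
u2 = 9.570000 − 38.584900·(5.320000)/(73.522400) = 6.778039;  |Δ| = 2.791961
h(6.778039) = -7.058186
u3 = 6.778039 − (-7.058186)·(-2.791961)/(-45.643086) = 7.209784;  |Δ| = 0.431745
h(7.209784) = -1.019012
u4 = 7.209784 − (-1.019012)·(0.431745)/(6.039175) = 7.282634;  |Δ| = 0.072850
h(7.282634) = 0.036760
u5 = 7.282634 − 0.036760·(0.072850)/(1.055771) = 7.280098;  |Δ| = 0.002536
h(7.280098) = -0.000178
u6 = 7.280098 − (-0.000178)·(-0.002536)/(-0.036938) = 7.280110;  |Δ| = 0.000012
|u6 − u5| = 0.000012 < 0.0001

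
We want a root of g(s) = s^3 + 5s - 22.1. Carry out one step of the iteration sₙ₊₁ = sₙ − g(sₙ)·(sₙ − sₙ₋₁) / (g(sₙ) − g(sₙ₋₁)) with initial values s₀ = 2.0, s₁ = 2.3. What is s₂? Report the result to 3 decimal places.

2.217

g(2.0) = -4.10000, g(2.3) = 1.56700
s₂ = 2.30000 − 1.56700·(2.30000 − 2.00000) / (1.56700 − (-4.10000)) = 2.30000 − (0.47010)/(5.66700) = 2.21705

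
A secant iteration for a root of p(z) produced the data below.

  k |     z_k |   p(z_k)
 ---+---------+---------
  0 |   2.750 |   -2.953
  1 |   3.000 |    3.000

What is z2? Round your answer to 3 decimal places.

2.874

z2 = 3.000 − 3.000·(3.000 − 2.750) / (3.000 − (-2.953))
   = 3.000 − (0.75000)/(5.95300) = 2.87401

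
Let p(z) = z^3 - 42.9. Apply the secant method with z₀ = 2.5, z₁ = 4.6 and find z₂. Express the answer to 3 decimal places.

3.201

p(2.5) = -27.27500, p(4.6) = 54.43600
z₂ = 4.60000 − 54.43600·(4.60000 − 2.50000) / (54.43600 − (-27.27500)) = 4.60000 − (114.31560)/(81.71100) = 3.20098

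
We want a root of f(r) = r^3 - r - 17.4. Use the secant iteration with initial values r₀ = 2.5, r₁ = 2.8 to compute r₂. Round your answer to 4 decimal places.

f(2.5) = -4.275000, f(2.8) = 1.752000
r₂ = 2.800000 − 1.752000·(2.800000 − 2.500000) / (1.752000 − (-4.275000)) = 2.800000 − (0.525600)/(6.027000) = 2.712792

2.7128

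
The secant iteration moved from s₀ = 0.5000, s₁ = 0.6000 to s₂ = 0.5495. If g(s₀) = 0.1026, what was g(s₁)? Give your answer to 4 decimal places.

-0.1047

The secant line through (0.5000, 0.1026) and (0.6000, g(s₁)) crosses zero at s₂ = 0.5495.
So (0.5000, 0.1026), (0.6000, g(s₁)), (0.5495, 0) are collinear:
g(s₁) = 0.1026 · (0.6000 − 0.5495) / (0.5000 − 0.5495) = 0.1026 · (0.050500)/(-0.049500) = -0.104673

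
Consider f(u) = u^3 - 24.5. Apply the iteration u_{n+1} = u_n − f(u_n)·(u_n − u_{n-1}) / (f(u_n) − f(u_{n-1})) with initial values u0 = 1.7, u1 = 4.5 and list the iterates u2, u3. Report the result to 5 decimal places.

f(1.7) = -19.5870000, f(4.5) = 66.6250000
u2 = 4.5000000 − 66.6250000·(4.5000000 − 1.7000000) / (66.6250000 − (-19.5870000)) = 4.5000000 − (186.5500000)/(86.2120000) = 2.3361481
f(2.3361481) = -11.7502663
u3 = 2.3361481 − (-11.7502663)·(2.3361481 − 4.5000000) / (-11.7502663 − 66.6250000) = 2.3361481 − (25.4258360)/(-78.3752663) = 2.6605596

2.33615, 2.66056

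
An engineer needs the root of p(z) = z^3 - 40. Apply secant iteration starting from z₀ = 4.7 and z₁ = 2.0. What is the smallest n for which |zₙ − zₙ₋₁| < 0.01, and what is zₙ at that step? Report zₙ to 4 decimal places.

n = 6, zₙ = 3.4200

p(4.7) = 63.823000, p(2.0) = -32.000000
z₂ = 2.000000 − (-32.000000)·(-2.700000)/(-95.823000) = 2.901662;  |Δ| = 0.901662
p(2.901662) = -15.569033
z₃ = 2.901662 − (-15.569033)·(0.901662)/(16.430967) = 3.756026;  |Δ| = 0.854363
p(3.756026) = 12.988985
z₄ = 3.756026 − 12.988985·(0.854363)/(28.558018) = 3.367437;  |Δ| = 0.388588
p(3.367437) = -1.814494
z₅ = 3.367437 − (-1.814494)·(-0.388588)/(-14.803479) = 3.415067;  |Δ| = 0.047630
p(3.415067) = -0.171144
z₆ = 3.415067 − (-0.171144)·(0.047630)/(1.643349) = 3.420028;  |Δ| = 0.004960
|z₆ − z₅| = 0.004960 < 0.01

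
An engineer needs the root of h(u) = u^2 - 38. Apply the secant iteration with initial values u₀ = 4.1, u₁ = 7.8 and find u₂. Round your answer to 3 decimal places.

h(4.1) = -21.19000, h(7.8) = 22.84000
u₂ = 7.80000 − 22.84000·(7.80000 − 4.10000) / (22.84000 − (-21.19000)) = 7.80000 − (84.50800)/(44.03000) = 5.88067

5.881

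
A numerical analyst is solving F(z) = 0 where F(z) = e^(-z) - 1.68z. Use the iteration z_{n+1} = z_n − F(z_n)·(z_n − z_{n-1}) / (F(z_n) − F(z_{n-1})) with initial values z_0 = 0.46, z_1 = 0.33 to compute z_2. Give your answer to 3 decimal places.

F(0.46) = -0.14152, F(0.33) = 0.16452
z_2 = 0.33000 − 0.16452·(0.33000 − 0.46000) / (0.16452 − (-0.14152)) = 0.33000 − (-0.02139)/(0.30604) = 0.39989

0.400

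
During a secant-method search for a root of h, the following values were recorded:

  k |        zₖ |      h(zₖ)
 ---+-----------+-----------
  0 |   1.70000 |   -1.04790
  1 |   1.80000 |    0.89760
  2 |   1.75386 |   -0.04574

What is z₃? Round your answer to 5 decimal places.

z₃ = 1.75386 − (-0.04574)·(1.75386 − 1.80000) / (-0.04574 − 0.89760)
   = 1.75386 − (0.0021104)/(-0.9433400) = 1.7560972

1.75610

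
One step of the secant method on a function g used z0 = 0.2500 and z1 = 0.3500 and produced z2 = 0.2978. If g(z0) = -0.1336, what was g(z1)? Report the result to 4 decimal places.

The secant line through (0.2500, -0.1336) and (0.3500, g(z1)) crosses zero at z2 = 0.2978.
So (0.2500, -0.1336), (0.3500, g(z1)), (0.2978, 0) are collinear:
g(z1) = -0.1336 · (0.3500 − 0.2978) / (0.2500 − 0.2978) = -0.1336 · (0.052200)/(-0.047800) = 0.145898

0.1459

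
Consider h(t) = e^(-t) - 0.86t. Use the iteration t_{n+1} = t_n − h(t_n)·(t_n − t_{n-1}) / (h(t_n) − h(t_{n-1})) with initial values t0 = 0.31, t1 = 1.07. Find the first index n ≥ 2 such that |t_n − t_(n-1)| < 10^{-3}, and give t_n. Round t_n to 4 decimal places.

n = 5, t_n = 0.6234

h(0.31) = 0.466847, h(1.07) = -0.577191
t2 = 1.070000 − (-0.577191)·(0.760000)/(-1.044038) = 0.649838;  |Δ| = 0.420162
h(0.649838) = -0.036730
t3 = 0.649838 − (-0.036730)·(-0.420162)/(0.540461) = 0.621283;  |Δ| = 0.028554
h(0.621283) = 0.002951
t4 = 0.621283 − 0.002951·(-0.028554)/(0.039681) = 0.623407;  |Δ| = 0.002123
h(0.623407) = -0.000015
t5 = 0.623407 − (-0.000015)·(0.002123)/(-0.002966) = 0.623396;  |Δ| = 0.000011
|t5 − t4| = 0.000011 < 10^{-3}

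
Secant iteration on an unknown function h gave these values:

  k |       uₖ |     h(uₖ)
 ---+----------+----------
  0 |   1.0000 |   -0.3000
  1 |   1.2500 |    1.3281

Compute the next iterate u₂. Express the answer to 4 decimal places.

u₂ = 1.2500 − 1.3281·(1.2500 − 1.0000) / (1.3281 − (-0.3000))
   = 1.2500 − (0.332025)/(1.628100) = 1.046066

1.0461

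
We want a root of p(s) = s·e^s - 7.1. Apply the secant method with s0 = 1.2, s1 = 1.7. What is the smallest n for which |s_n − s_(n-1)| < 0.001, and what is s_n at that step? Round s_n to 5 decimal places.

n = 5, s_n = 1.53292

p(1.2) = -3.1158597, p(1.7) = 2.2057106
s2 = 1.7000000 − 2.2057106·(0.5000000)/(5.3215703) = 1.4927575;  |Δ| = 0.2072425
p(1.4927575) = -0.4582024
s3 = 1.4927575 − (-0.4582024)·(-0.2072425)/(-2.6639129) = 1.5284040;  |Δ| = 0.0356464
p(1.5284040) = -0.0528167
s4 = 1.5284040 − (-0.0528167)·(0.0356464)/(0.4053857) = 1.5330483;  |Δ| = 0.0046443
p(1.5330483) = 0.0015022
s5 = 1.5330483 − 0.0015022·(0.0046443)/(0.0543188) = 1.5329198;  |Δ| = 0.0001284
|s5 − s4| = 0.0001284 < 0.001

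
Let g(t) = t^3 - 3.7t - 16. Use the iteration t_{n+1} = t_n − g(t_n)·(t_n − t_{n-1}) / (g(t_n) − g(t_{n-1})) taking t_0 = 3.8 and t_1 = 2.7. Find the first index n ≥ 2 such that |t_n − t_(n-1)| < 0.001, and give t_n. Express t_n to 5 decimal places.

n = 5, t_n = 3.00428

g(3.8) = 24.8120000, g(2.7) = -6.3070000
t_2 = 2.7000000 − (-6.3070000)·(-1.1000000)/(-31.1190000) = 2.9229410;  |Δ| = 0.2229410
g(2.9229410) = -1.8424902
t_3 = 2.9229410 − (-1.8424902)·(0.2229410)/(4.4645098) = 3.0149481;  |Δ| = 0.0920071
g(3.0149481) = 0.2503040
t_4 = 3.0149481 − 0.2503040·(0.0920071)/(2.0927942) = 3.0039438;  |Δ| = 0.0110043
g(3.0039438) = -0.0079706
t_5 = 3.0039438 − (-0.0079706)·(-0.0110043)/(-0.2582746) = 3.0042834;  |Δ| = 0.0003396
|t_5 − t_4| = 0.0003396 < 0.001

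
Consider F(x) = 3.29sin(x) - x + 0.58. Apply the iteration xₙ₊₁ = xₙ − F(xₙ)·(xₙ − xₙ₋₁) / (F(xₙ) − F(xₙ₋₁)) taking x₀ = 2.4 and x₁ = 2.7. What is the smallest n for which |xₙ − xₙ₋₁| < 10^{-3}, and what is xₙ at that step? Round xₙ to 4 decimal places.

n = 4, xₙ = 2.5134

F(2.4) = 0.402274, F(2.7) = -0.713920
x₂ = 2.700000 − (-0.713920)·(0.300000)/(-1.116194) = 2.508119;  |Δ| = 0.191881
F(2.508119) = 0.019389
x₃ = 2.508119 − 0.019389·(-0.191881)/(0.733309) = 2.513193;  |Δ| = 0.005073
F(2.513193) = 0.000838
x₄ = 2.513193 − 0.000838·(0.005073)/(-0.018551) = 2.513422;  |Δ| = 0.000229
|x₄ − x₃| = 0.000229 < 10^{-3}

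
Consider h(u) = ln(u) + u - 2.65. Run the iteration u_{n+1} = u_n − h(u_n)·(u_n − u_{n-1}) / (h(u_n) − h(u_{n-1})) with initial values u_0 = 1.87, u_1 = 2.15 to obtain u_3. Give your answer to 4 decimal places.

1.9713

h(1.87) = -0.154062, h(2.15) = 0.265468
u_2 = 2.150000 − 0.265468·(2.150000 − 1.870000) / (0.265468 − (-0.154062)) = 2.150000 − (0.074331)/(0.419529) = 1.972823
h(1.972823) = 0.002288
u_3 = 1.972823 − 0.002288·(1.972823 − 2.150000) / (0.002288 − 0.265468) = 1.972823 − (-0.000405)/(-0.263179) = 1.971282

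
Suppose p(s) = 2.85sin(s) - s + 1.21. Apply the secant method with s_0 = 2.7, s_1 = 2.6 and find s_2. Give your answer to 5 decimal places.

2.62255

p(2.7) = -0.2719673, p(2.6) = 0.0791789
s_2 = 2.6000000 − 0.0791789·(2.6000000 − 2.7000000) / (0.0791789 − (-0.2719673)) = 2.6000000 − (-0.0079179)/(0.3511463) = 2.6225487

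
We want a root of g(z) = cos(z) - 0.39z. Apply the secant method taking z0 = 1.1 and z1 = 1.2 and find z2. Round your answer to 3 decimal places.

1.119

g(1.1) = 0.02460, g(1.2) = -0.10564
z2 = 1.20000 − (-0.10564)·(1.20000 − 1.10000) / (-0.10564 − 0.02460) = 1.20000 − (-0.01056)/(-0.13024) = 1.11889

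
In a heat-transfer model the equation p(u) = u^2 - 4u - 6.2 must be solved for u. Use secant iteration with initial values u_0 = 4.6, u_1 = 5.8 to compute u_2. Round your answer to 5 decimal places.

p(4.6) = -3.4400000, p(5.8) = 4.2400000
u_2 = 5.8000000 − 4.2400000·(5.8000000 − 4.6000000) / (4.2400000 − (-3.4400000)) = 5.8000000 − (5.0880000)/(7.6800000) = 5.1375000

5.13750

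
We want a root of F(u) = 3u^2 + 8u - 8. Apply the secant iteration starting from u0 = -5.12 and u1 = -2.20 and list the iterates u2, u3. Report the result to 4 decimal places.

-2.9937, -3.6615

F(-5.12) = 29.683200, F(-2.20) = -11.080000
u2 = -2.200000 − (-11.080000)·(-2.200000 − (-5.120000)) / (-11.080000 − 29.683200) = -2.200000 − (-32.353600)/(-40.763200) = -2.993696
F(-2.993696) = -5.062918
u3 = -2.993696 − (-5.062918)·(-2.993696 − (-2.200000)) / (-5.062918 − (-11.080000)) = -2.993696 − (4.018419)/(6.017082) = -3.661531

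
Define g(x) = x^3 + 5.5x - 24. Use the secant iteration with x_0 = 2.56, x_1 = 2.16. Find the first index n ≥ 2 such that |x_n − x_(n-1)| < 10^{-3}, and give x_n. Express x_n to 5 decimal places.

n = 4, x_n = 2.26129

g(2.56) = 6.8572160, g(2.16) = -2.0423040
x_2 = 2.1600000 − (-2.0423040)·(-0.4000000)/(-8.8995200) = 2.2517939;  |Δ| = 0.0917939
g(2.2517939) = -0.1972421
x_3 = 2.2517939 − (-0.1972421)·(0.0917939)/(1.8450619) = 2.2616069;  |Δ| = 0.0098130
g(2.2616069) = 0.0066538
x_4 = 2.2616069 − 0.0066538·(0.0098130)/(0.2038959) = 2.2612867;  |Δ| = 0.0003202
|x_4 − x_3| = 0.0003202 < 10^{-3}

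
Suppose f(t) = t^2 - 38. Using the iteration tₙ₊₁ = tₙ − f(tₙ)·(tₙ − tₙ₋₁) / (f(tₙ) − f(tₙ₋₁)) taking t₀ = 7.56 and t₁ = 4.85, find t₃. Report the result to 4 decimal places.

6.1823

f(7.56) = 19.153600, f(4.85) = -14.477500
t₂ = 4.850000 − (-14.477500)·(4.850000 − 7.560000) / (-14.477500 − 19.153600) = 4.850000 − (39.234025)/(-33.631100) = 6.016600
f(6.016600) = -1.800530
t₃ = 6.016600 − (-1.800530)·(6.016600 − 4.850000) / (-1.800530 − (-14.477500)) = 6.016600 − (-2.100498)/(12.676970) = 6.182294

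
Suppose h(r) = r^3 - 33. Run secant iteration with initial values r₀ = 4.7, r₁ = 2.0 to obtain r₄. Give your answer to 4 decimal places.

3.1606

h(4.7) = 70.823000, h(2.0) = -25.000000
r₂ = 2.000000 − (-25.000000)·(2.000000 − 4.700000) / (-25.000000 − 70.823000) = 2.000000 − (67.500000)/(-95.823000) = 2.704424
h(2.704424) = -13.220093
r₃ = 2.704424 − (-13.220093)·(2.704424 − 2.000000) / (-13.220093 − (-25.000000)) = 2.704424 − (-9.312548)/(11.779907) = 3.494969
h(3.494969) = 9.690374
r₄ = 3.494969 − 9.690374·(3.494969 − 2.704424) / (9.690374 − (-13.220093)) = 3.494969 − (7.660678)/(22.910467) = 3.160594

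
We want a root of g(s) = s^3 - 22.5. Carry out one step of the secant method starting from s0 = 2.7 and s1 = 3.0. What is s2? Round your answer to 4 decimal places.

2.8155

g(2.7) = -2.817000, g(3.0) = 4.500000
s2 = 3.000000 − 4.500000·(3.000000 − 2.700000) / (4.500000 − (-2.817000)) = 3.000000 − (1.350000)/(7.317000) = 2.815498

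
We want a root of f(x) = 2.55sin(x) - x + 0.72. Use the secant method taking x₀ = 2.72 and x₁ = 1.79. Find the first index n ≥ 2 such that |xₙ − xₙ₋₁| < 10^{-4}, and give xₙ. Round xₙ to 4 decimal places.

n = 6, xₙ = 2.4147

f(2.72) = -0.956504, f(1.79) = 1.418981
x₂ = 1.790000 − 1.418981·(-0.930000)/(2.375485) = 2.345530;  |Δ| = 0.555530
f(2.345530) = 0.196720
x₃ = 2.345530 − 0.196720·(0.555530)/(-1.222261) = 2.434941;  |Δ| = 0.089411
f(2.434941) = -0.059248
x₄ = 2.434941 − (-0.059248)·(0.089411)/(-0.255968) = 2.414245;  |Δ| = 0.020696
f(2.414245) = 0.001227
x₅ = 2.414245 − 0.001227·(-0.020696)/(0.060475) = 2.414665;  |Δ| = 0.000420
f(2.414665) = 0.000007
x₆ = 2.414665 − 0.000007·(0.000420)/(-0.001220) = 2.414667;  |Δ| = 0.000002
|x₆ − x₅| = 0.000002 < 10^{-4}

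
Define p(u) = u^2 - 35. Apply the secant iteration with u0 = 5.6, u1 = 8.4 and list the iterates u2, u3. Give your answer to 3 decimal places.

5.860, 5.906

p(5.6) = -3.64000, p(8.4) = 35.56000
u2 = 8.40000 − 35.56000·(8.40000 − 5.60000) / (35.56000 − (-3.64000)) = 8.40000 − (99.56800)/(39.20000) = 5.86000
p(5.86000) = -0.66040
u3 = 5.86000 − (-0.66040)·(5.86000 − 8.40000) / (-0.66040 − 35.56000) = 5.86000 − (1.67742)/(-36.22040) = 5.90631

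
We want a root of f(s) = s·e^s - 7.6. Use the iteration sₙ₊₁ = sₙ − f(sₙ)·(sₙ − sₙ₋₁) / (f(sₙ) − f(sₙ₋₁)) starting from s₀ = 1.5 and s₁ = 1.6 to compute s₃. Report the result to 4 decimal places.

1.5743

f(1.5) = -0.877466, f(1.6) = 0.324852
s₂ = 1.600000 − 0.324852·(1.600000 − 1.500000) / (0.324852 − (-0.877466)) = 1.600000 − (0.032485)/(1.202318) = 1.572981
f(1.572981) = -0.016659
s₃ = 1.572981 − (-0.016659)·(1.572981 − 1.600000) / (-0.016659 − 0.324852) = 1.572981 − (0.000450)/(-0.341511) = 1.574299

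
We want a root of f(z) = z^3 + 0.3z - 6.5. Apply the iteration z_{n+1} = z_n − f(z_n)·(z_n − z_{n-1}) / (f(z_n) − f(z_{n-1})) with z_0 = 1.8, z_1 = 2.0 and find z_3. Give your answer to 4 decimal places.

1.8126

f(1.8) = -0.128000, f(2.0) = 2.100000
z_2 = 2.000000 − 2.100000·(2.000000 − 1.800000) / (2.100000 − (-0.128000)) = 2.000000 − (0.420000)/(2.228000) = 1.811490
f(1.811490) = -0.012154
z_3 = 1.811490 − (-0.012154)·(1.811490 − 2.000000) / (-0.012154 − 2.100000) = 1.811490 − (0.002291)/(-2.112154) = 1.812575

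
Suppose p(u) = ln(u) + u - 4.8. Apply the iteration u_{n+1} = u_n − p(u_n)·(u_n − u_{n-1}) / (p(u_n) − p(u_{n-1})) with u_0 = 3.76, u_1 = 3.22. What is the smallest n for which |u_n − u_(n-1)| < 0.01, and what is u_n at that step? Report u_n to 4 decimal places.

p(3.76) = 0.284419, p(3.22) = -0.410619
u_2 = 3.220000 − (-0.410619)·(-0.540000)/(-0.695038) = 3.539025;  |Δ| = 0.319025
p(3.539025) = 0.002876
u_3 = 3.539025 − 0.002876·(0.319025)/(0.413494) = 3.536806;  |Δ| = 0.002219
|u_3 − u_2| = 0.002219 < 0.01

n = 3, u_n = 3.5368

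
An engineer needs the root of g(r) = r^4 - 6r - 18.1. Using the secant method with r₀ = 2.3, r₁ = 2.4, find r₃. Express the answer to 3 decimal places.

g(2.3) = -3.91590, g(2.4) = 0.67760
r₂ = 2.40000 − 0.67760·(2.40000 − 2.30000) / (0.67760 − (-3.91590)) = 2.40000 − (0.06776)/(4.59350) = 2.38525
g(2.38525) = -0.04209
r₃ = 2.38525 − (-0.04209)·(2.38525 − 2.40000) / (-0.04209 − 0.67760) = 2.38525 − (0.00062)/(-0.71969) = 2.38611

2.386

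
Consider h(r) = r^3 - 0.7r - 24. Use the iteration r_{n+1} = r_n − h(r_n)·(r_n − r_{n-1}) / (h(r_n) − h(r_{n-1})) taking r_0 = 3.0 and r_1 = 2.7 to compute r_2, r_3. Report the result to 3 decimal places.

h(3.0) = 0.90000, h(2.7) = -6.20700
r_2 = 2.70000 − (-6.20700)·(2.70000 − 3.00000) / (-6.20700 − 0.90000) = 2.70000 − (1.86210)/(-7.10700) = 2.96201
h(2.96201) = -0.08622
r_3 = 2.96201 − (-0.08622)·(2.96201 − 2.70000) / (-0.08622 − (-6.20700)) = 2.96201 − (-0.02259)/(6.12078) = 2.96570

2.962, 2.966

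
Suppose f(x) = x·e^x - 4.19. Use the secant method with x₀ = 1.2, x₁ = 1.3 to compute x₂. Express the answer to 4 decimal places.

1.2262

f(1.2) = -0.205860, f(1.3) = 0.580086
x₂ = 1.300000 − 0.580086·(1.300000 − 1.200000) / (0.580086 − (-0.205860)) = 1.300000 − (0.058009)/(0.785945) = 1.226193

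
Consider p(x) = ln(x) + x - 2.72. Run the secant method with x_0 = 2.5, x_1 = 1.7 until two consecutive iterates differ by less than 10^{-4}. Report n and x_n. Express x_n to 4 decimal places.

n = 5, x_n = 2.0179

p(2.5) = 0.696291, p(1.7) = -0.489372
x_2 = 1.700000 − (-0.489372)·(-0.800000)/(-1.185662) = 2.030193;  |Δ| = 0.330193
p(2.030193) = 0.018324
x_3 = 2.030193 − 0.018324·(0.330193)/(0.507696) = 2.018276;  |Δ| = 0.011917
p(2.018276) = 0.000519
x_4 = 2.018276 − 0.000519·(-0.011917)/(-0.017805) = 2.017928;  |Δ| = 0.000347
p(2.017928) = -0.000001
x_5 = 2.017928 − (-0.000001)·(-0.000347)/(-0.000520) = 2.017929;  |Δ| = 0.000000
|x_5 − x_4| = 0.000000 < 10^{-4}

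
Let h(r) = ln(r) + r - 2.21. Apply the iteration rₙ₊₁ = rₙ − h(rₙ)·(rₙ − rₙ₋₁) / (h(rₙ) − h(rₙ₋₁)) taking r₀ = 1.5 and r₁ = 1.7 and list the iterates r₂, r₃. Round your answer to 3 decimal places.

1.687, 1.687

h(1.5) = -0.30453, h(1.7) = 0.02063
r₂ = 1.70000 − 0.02063·(1.70000 − 1.50000) / (0.02063 − (-0.30453)) = 1.70000 − (0.00413)/(0.32516) = 1.68731
h(1.68731) = 0.00045
r₃ = 1.68731 − 0.00045·(1.68731 − 1.70000) / (0.00045 − 0.02063) = 1.68731 − (-0.00001)/(-0.02018) = 1.68703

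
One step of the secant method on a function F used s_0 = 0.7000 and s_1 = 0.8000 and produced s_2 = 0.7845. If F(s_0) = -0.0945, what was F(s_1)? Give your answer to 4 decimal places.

0.0173

The secant line through (0.7000, -0.0945) and (0.8000, F(s_1)) crosses zero at s_2 = 0.7845.
So (0.7000, -0.0945), (0.8000, F(s_1)), (0.7845, 0) are collinear:
F(s_1) = -0.0945 · (0.8000 − 0.7845) / (0.7000 − 0.7845) = -0.0945 · (0.015500)/(-0.084500) = 0.017334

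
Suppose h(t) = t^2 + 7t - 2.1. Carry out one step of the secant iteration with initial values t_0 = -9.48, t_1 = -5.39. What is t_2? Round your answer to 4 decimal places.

h(-9.48) = 21.410400, h(-5.39) = -10.777900
t_2 = -5.390000 − (-10.777900)·(-5.390000 − (-9.480000)) / (-10.777900 − 21.410400) = -5.390000 − (-44.081611)/(-32.188300) = -6.759492

-6.7595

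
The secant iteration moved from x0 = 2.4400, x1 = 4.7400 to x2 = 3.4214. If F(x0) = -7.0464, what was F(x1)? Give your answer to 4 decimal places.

The secant line through (2.4400, -7.0464) and (4.7400, F(x1)) crosses zero at x2 = 3.4214.
So (2.4400, -7.0464), (4.7400, F(x1)), (3.4214, 0) are collinear:
F(x1) = -7.0464 · (4.7400 − 3.4214) / (2.4400 − 3.4214) = -7.0464 · (1.318600)/(-0.981400) = 9.467478

9.4675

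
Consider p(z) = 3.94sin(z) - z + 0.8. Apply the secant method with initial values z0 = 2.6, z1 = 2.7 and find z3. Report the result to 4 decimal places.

2.6522

p(2.6) = 0.231075, p(2.7) = -0.216123
z2 = 2.700000 − (-0.216123)·(2.700000 − 2.600000) / (-0.216123 − 0.231075) = 2.700000 − (-0.021612)/(-0.447199) = 2.651672
p(2.651672) = 0.002319
z3 = 2.651672 − 0.002319·(2.651672 − 2.700000) / (0.002319 − (-0.216123)) = 2.651672 − (-0.000112)/(0.218443) = 2.652185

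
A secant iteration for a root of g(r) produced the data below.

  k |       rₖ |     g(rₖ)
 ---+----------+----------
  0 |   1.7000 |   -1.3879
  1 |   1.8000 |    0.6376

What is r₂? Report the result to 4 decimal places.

1.7685

r₂ = 1.8000 − 0.6376·(1.8000 − 1.7000) / (0.6376 − (-1.3879))
   = 1.8000 − (0.063760)/(2.025500) = 1.768521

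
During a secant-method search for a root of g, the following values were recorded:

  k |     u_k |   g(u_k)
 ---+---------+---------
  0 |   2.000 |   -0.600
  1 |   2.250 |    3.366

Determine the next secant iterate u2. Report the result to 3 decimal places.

u2 = 2.250 − 3.366·(2.250 − 2.000) / (3.366 − (-0.600))
   = 2.250 − (0.84150)/(3.96600) = 2.03782

2.038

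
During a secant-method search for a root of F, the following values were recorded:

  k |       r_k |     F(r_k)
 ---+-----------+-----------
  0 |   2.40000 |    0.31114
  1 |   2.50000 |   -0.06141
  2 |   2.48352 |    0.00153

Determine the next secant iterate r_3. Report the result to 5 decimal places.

2.48392

r_3 = 2.48352 − 0.00153·(2.48352 − 2.50000) / (0.00153 − (-0.06141))
   = 2.48352 − (-0.0000252)/(0.0629400) = 2.4839206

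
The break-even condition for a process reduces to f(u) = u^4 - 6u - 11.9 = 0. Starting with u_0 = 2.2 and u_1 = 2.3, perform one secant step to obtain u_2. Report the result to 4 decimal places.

f(2.2) = -1.674400, f(2.3) = 2.284100
u_2 = 2.300000 − 2.284100·(2.300000 − 2.200000) / (2.284100 − (-1.674400)) = 2.300000 − (0.228410)/(3.958500) = 2.242299

2.2423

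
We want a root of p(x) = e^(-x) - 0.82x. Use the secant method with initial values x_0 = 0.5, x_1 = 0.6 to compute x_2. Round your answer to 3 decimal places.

0.641

p(0.5) = 0.19653, p(0.6) = 0.05681
x_2 = 0.60000 − 0.05681·(0.60000 − 0.50000) / (0.05681 − 0.19653) = 0.60000 − (0.00568)/(-0.13972) = 0.64066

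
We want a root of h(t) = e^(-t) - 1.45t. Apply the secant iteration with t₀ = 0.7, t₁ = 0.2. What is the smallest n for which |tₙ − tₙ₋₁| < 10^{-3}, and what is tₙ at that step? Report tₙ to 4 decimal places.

n = 4, tₙ = 0.4429

h(0.7) = -0.518415, h(0.2) = 0.528731
t₂ = 0.200000 − 0.528731·(-0.500000)/(1.047145) = 0.452463;  |Δ| = 0.252463
h(0.452463) = -0.020012
t₃ = 0.452463 − (-0.020012)·(0.252463)/(-0.548742) = 0.443256;  |Δ| = 0.009207
h(0.443256) = -0.000779
t₄ = 0.443256 − (-0.000779)·(-0.009207)/(0.019233) = 0.442883;  |Δ| = 0.000373
|t₄ − t₃| = 0.000373 < 10^{-3}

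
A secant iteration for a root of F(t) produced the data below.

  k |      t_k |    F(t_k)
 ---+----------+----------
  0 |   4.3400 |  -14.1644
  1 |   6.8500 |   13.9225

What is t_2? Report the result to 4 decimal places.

t_2 = 6.8500 − 13.9225·(6.8500 − 4.3400) / (13.9225 − (-14.1644))
   = 6.8500 − (34.945475)/(28.086900) = 5.605809

5.6058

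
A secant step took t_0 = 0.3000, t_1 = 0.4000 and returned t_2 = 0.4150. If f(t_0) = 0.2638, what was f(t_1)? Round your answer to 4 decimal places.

The secant line through (0.3000, 0.2638) and (0.4000, f(t_1)) crosses zero at t_2 = 0.4150.
So (0.3000, 0.2638), (0.4000, f(t_1)), (0.4150, 0) are collinear:
f(t_1) = 0.2638 · (0.4000 − 0.4150) / (0.3000 − 0.4150) = 0.2638 · (-0.015000)/(-0.115000) = 0.034409

0.0344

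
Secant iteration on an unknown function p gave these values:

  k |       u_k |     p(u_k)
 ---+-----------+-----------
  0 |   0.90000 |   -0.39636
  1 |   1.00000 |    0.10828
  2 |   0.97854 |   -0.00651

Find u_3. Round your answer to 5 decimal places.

0.97976

u_3 = 0.97854 − (-0.00651)·(0.97854 − 1.00000) / (-0.00651 − 0.10828)
   = 0.97854 − (0.0001397)/(-0.1147900) = 0.9797570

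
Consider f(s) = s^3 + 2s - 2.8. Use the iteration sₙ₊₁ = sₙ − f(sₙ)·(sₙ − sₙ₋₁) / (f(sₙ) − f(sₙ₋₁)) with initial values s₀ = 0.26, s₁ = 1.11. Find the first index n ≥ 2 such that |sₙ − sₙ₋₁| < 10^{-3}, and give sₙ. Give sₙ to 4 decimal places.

f(0.26) = -2.262424, f(1.11) = 0.787631
s₂ = 1.110000 − 0.787631·(0.850000)/(3.050055) = 0.890500;  |Δ| = 0.219500
f(0.890500) = -0.312841
s₃ = 0.890500 − (-0.312841)·(-0.219500)/(-1.100472) = 0.952899;  |Δ| = 0.062399
f(0.952899) = -0.028952
s₄ = 0.952899 − (-0.028952)·(0.062399)/(0.283889) = 0.959263;  |Δ| = 0.006364
f(0.959263) = 0.001226
s₅ = 0.959263 − 0.001226·(0.006364)/(0.030178) = 0.959004;  |Δ| = 0.000259
|s₅ − s₄| = 0.000259 < 10^{-3}

n = 5, sₙ = 0.9590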